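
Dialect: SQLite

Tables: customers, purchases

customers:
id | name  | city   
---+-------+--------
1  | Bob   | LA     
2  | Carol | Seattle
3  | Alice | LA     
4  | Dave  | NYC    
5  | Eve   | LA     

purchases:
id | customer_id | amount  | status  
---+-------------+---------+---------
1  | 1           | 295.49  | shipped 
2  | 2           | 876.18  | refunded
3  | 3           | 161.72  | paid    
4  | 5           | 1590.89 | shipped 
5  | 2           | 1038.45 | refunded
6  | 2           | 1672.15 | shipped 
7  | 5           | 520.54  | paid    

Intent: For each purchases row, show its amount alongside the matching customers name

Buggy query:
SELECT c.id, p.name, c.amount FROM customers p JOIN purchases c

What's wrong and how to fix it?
Bug: JOIN with no ON clause produces a cartesian product; every purchases row pairs with every customers row

Fix: Specify the join condition linking the foreign key to the parent id

Corrected query:
SELECT c.id, p.name, c.amount FROM customers p JOIN purchases c ON c.customer_id = p.id

Result:
id | name  | amount 
---+-------+--------
1  | Bob   | 295.49 
2  | Carol | 876.18 
3  | Alice | 161.72 
4  | Eve   | 1590.89
5  | Carol | 1038.45
6  | Carol | 1672.15
7  | Eve   | 520.54 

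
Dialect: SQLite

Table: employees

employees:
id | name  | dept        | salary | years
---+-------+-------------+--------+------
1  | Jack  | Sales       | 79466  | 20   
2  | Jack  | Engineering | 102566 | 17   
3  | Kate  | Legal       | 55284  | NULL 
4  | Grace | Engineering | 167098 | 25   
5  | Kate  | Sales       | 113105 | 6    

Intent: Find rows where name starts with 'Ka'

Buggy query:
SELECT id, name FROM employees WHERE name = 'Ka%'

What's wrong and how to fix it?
Bug: '=' compares the literal string including the % character; pattern matching needs LIKE

Fix: Use LIKE for wildcard pattern matching

Corrected query:
SELECT id, name FROM employees WHERE name LIKE 'Ka%'

Result:
id | name
---+-----
3  | Kate
5  | Kate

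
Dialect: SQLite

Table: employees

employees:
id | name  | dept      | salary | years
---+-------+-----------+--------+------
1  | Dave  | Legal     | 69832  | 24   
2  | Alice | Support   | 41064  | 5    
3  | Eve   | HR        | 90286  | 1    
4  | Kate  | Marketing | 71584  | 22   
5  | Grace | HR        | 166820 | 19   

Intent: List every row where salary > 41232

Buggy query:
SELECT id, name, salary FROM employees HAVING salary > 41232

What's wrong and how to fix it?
Bug: This is a non-aggregate query (no GROUP BY, no aggregates), so in SQLite the HAVING clause is invalid here; a row-level condition belongs in WHERE

Fix: Use WHERE for row-level filtering

Corrected query:
SELECT id, name, salary FROM employees WHERE salary > 41232

Result:
id | name  | salary
---+-------+-------
1  | Dave  | 69832 
3  | Eve   | 90286 
4  | Kate  | 71584 
5  | Grace | 166820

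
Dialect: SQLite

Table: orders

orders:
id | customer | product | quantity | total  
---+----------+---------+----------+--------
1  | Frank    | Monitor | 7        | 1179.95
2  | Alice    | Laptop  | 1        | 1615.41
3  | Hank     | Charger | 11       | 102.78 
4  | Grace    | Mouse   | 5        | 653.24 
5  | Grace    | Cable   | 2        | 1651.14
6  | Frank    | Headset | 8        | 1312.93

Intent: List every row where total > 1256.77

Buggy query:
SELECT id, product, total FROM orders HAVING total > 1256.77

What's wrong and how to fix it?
Bug: This is a non-aggregate query (no GROUP BY, no aggregates), so in SQLite the HAVING clause is invalid here; a row-level condition belongs in WHERE

Fix: Use WHERE for row-level filtering

Corrected query:
SELECT id, product, total FROM orders WHERE total > 1256.77

Result:
id | product | total  
---+---------+--------
2  | Laptop  | 1615.41
5  | Cable   | 1651.14
6  | Headset | 1312.93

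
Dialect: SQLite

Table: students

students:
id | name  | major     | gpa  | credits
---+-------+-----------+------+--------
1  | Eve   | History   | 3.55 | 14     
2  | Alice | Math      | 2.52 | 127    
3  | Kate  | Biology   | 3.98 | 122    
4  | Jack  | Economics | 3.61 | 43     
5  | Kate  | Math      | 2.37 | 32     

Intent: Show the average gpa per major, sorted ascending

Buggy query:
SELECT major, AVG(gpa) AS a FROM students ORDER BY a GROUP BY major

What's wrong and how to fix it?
Bug: ORDER BY appears before GROUP BY; SQL clause order requires GROUP BY first

Fix: Reorder: SELECT … FROM … GROUP BY … ORDER BY …

Corrected query:
SELECT major, AVG(gpa) AS a FROM students GROUP BY major ORDER BY a

Result:
major     | a    
----------+------
Math      | 2.445
History   | 3.55 
Economics | 3.61 
Biology   | 3.98 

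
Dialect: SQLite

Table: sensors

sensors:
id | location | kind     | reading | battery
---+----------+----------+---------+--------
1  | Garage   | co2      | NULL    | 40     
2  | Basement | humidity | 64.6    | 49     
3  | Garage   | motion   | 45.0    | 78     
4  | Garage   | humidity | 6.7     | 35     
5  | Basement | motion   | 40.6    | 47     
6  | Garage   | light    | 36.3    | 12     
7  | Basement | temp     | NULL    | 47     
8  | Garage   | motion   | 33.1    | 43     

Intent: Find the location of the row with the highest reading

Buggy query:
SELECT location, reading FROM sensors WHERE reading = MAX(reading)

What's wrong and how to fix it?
Bug: MAX(reading) is an aggregate and cannot be used directly in WHERE

Fix: Wrap MAX in a scalar subquery so WHERE compares against a single value

Corrected query:
SELECT location, reading FROM sensors WHERE reading = (SELECT MAX(reading) FROM sensors)

Result:
location | reading
---------+--------
Basement | 64.6   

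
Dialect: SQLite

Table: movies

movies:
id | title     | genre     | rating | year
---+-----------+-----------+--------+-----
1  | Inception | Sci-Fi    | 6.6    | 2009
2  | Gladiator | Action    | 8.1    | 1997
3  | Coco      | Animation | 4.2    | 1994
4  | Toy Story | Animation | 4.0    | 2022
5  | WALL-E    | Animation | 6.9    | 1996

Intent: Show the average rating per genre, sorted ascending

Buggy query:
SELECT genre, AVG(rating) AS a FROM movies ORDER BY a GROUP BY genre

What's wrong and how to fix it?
Bug: ORDER BY appears before GROUP BY; SQL clause order requires GROUP BY first

Fix: Move ORDER BY to the end, after GROUP BY

Corrected query:
SELECT genre, AVG(rating) AS a FROM movies GROUP BY genre ORDER BY a

Result:
genre     | a       
----------+---------
Animation | 5.033333
Sci-Fi    | 6.6     
Action    | 8.1     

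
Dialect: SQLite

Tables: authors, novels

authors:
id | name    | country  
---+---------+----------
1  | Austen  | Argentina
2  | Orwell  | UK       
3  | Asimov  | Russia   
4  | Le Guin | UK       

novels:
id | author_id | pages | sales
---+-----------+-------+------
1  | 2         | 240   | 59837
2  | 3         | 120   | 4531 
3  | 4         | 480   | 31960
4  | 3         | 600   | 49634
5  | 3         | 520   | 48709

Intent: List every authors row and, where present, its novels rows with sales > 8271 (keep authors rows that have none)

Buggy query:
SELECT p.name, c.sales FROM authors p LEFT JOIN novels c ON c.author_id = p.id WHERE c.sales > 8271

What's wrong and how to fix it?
Bug: Filtering c.sales in WHERE discards the NULL rows produced by LEFT JOIN, turning it into an inner join

Fix: Put 'c.sales > 8271' in the JOIN's ON clause instead of WHERE

Corrected query:
SELECT p.name, c.sales FROM authors p LEFT JOIN novels c ON c.author_id = p.id AND c.sales > 8271

Result:
name    | sales
--------+------
Austen  | NULL 
Orwell  | 59837
Asimov  | 48709
Asimov  | 49634
Le Guin | 31960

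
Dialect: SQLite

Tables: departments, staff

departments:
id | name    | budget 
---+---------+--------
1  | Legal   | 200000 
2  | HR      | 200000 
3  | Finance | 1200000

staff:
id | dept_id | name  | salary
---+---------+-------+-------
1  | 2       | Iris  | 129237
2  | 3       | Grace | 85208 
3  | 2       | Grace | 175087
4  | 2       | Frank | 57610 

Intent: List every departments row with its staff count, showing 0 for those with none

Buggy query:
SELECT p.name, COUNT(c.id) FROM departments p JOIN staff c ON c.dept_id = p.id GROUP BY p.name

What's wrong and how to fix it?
Bug: An inner join excludes parents with zero children

Fix: Use LEFT JOIN so parents without children still appear (COUNT(c.id) gives 0)

Corrected query:
SELECT p.name, COUNT(c.id) FROM departments p LEFT JOIN staff c ON c.dept_id = p.id GROUP BY p.name

Result:
name    | COUNT(c.id)
--------+------------
Finance | 1          
HR      | 3          
Legal   | 0          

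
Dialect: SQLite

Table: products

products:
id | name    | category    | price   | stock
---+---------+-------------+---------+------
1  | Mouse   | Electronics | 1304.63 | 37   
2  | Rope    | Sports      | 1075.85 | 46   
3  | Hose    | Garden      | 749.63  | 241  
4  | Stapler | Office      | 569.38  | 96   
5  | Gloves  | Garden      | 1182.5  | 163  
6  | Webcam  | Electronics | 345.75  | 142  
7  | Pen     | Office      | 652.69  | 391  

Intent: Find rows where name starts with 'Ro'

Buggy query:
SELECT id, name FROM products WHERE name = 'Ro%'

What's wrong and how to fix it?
Bug: Wildcards only work with LIKE; '=' treats '%' as a literal character

Fix: Replace '=' with LIKE so 'Ro%' is treated as a pattern

Corrected query:
SELECT id, name FROM products WHERE name LIKE 'Ro%'

Result:
id | name
---+-----
2  | Rope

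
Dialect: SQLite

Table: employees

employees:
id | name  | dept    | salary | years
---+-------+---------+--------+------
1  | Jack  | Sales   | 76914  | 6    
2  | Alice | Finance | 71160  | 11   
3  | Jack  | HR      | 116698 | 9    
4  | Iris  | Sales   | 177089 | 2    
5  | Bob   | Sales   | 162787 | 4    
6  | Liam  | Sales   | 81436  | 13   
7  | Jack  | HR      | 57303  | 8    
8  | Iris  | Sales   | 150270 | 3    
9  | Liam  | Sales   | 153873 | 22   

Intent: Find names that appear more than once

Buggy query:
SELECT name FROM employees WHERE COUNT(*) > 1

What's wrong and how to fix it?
Bug: COUNT(*) is an aggregate and cannot be used in WHERE

Fix: GROUP BY name, then filter groups with HAVING COUNT(*) > 1

Corrected query:
SELECT name FROM employees GROUP BY name HAVING COUNT(*) > 1

Result:
name
----
Iris
Jack
Liam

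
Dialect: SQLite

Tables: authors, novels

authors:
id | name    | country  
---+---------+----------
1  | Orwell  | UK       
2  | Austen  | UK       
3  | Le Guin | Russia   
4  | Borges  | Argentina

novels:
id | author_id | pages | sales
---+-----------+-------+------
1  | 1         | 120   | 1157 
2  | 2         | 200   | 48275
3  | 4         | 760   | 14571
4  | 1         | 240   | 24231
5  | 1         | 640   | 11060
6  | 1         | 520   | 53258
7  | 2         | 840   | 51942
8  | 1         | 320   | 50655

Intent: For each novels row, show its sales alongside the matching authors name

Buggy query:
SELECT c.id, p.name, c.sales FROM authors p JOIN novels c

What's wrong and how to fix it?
Bug: JOIN with no ON clause produces a cartesian product; every novels row pairs with every authors row

Fix: Specify the join condition linking the foreign key to the parent id

Corrected query:
SELECT c.id, p.name, c.sales FROM authors p JOIN novels c ON c.author_id = p.id

Result:
id | name   | sales
---+--------+------
1  | Orwell | 1157 
2  | Austen | 48275
3  | Borges | 14571
4  | Orwell | 24231
5  | Orwell | 11060
6  | Orwell | 53258
7  | Austen | 51942
8  | Orwell | 50655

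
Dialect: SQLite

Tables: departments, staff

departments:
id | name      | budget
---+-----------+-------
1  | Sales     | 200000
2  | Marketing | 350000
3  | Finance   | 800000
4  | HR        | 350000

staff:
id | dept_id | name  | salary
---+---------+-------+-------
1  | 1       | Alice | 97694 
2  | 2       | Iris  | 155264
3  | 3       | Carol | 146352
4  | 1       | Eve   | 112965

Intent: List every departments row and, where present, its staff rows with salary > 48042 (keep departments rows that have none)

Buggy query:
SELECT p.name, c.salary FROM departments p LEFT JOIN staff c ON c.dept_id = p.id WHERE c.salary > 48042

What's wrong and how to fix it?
Bug: Filtering c.salary in WHERE discards the NULL rows produced by LEFT JOIN, turning it into an inner join

Fix: Put 'c.salary > 48042' in the JOIN's ON clause instead of WHERE

Corrected query:
SELECT p.name, c.salary FROM departments p LEFT JOIN staff c ON c.dept_id = p.id AND c.salary > 48042

Result:
name      | salary
----------+-------
Sales     | 97694 
Sales     | 112965
Marketing | 155264
Finance   | 146352
HR        | NULL  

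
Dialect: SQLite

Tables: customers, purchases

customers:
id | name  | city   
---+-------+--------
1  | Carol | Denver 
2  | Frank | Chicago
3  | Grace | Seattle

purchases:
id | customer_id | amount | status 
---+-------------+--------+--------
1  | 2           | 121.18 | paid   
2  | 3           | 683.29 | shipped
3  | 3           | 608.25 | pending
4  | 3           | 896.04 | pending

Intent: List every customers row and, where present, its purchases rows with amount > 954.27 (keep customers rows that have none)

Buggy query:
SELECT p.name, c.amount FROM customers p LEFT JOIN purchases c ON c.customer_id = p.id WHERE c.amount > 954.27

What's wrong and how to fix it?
Bug: Filtering c.amount in WHERE discards the NULL rows produced by LEFT JOIN, turning it into an inner join

Fix: Move the right-table condition into the ON clause so unmatched parents are kept

Corrected query:
SELECT p.name, c.amount FROM customers p LEFT JOIN purchases c ON c.customer_id = p.id AND c.amount > 954.27

Result:
name  | amount
------+-------
Carol | NULL  
Frank | NULL  
Grace | NULL  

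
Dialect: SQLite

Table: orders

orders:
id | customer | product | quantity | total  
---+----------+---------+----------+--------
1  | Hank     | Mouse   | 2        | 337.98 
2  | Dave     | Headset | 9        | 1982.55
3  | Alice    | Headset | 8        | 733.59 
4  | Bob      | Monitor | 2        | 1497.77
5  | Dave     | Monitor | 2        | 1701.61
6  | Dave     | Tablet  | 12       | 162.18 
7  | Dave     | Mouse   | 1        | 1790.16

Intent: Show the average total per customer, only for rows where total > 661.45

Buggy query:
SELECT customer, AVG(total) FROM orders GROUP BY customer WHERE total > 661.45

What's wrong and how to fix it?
Bug: WHERE cannot follow GROUP BY

Fix: Place WHERE between FROM and GROUP BY

Corrected query:
SELECT customer, AVG(total) FROM orders WHERE total > 661.45 GROUP BY customer

Result:
customer | AVG(total) 
---------+------------
Alice    | 733.59     
Bob      | 1497.77    
Dave     | 1824.773333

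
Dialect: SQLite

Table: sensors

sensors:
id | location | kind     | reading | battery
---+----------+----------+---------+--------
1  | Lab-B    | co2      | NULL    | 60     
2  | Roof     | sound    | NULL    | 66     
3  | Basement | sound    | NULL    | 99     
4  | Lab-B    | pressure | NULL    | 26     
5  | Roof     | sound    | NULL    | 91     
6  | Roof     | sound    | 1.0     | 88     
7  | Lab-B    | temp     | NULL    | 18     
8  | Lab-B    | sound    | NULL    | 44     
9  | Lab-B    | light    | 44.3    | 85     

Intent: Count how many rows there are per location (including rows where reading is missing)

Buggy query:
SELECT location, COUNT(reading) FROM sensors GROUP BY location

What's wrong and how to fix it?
Bug: COUNT(column) counts non-NULL values only; rows with NULL reading aren't counted

Fix: Replace COUNT(reading) with COUNT(*)

Corrected query:
SELECT location, COUNT(*) FROM sensors GROUP BY location

Result:
location | COUNT(*)
---------+---------
Basement | 1       
Lab-B    | 5       
Roof     | 3       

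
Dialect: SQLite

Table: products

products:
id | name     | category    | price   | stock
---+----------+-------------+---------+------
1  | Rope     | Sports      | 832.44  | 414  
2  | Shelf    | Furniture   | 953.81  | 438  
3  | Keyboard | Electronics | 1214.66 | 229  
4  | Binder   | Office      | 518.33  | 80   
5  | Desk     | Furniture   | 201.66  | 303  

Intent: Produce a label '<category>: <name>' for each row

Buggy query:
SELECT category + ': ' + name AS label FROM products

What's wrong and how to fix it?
Bug: '+' is numeric addition; on text columns SQLite converts them to 0 instead of concatenating

Fix: Use the || operator for string concatenation

Corrected query:
SELECT category || ': ' || name AS label FROM products

Result:
label                
---------------------
Sports: Rope         
Furniture: Shelf     
Electronics: Keyboard
Office: Binder       
Furniture: Desk      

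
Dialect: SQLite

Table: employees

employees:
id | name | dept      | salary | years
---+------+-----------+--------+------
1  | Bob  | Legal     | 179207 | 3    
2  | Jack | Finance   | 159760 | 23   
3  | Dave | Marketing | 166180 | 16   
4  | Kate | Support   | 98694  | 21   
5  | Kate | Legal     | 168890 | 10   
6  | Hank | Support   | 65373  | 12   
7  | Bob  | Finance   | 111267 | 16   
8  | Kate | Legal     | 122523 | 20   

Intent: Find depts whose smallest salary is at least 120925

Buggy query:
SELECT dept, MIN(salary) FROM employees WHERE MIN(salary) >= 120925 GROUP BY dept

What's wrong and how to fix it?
Bug: MIN() in WHERE is a misuse of aggregate

Fix: Use HAVING for the per-group MIN condition

Corrected query:
SELECT dept, MIN(salary) FROM employees GROUP BY dept HAVING MIN(salary) >= 120925

Result:
dept      | MIN(salary)
----------+------------
Legal     | 122523     
Marketing | 166180     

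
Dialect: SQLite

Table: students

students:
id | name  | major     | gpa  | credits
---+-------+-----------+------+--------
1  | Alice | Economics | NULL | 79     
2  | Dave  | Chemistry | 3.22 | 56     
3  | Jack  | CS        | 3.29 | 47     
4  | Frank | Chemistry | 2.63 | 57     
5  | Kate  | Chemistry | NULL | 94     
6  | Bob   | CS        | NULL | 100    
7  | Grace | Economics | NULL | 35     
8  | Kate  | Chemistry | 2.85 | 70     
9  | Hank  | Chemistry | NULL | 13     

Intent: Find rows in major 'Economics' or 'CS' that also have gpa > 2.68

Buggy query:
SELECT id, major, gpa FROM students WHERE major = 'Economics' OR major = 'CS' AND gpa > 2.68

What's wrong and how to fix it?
Bug: Without parentheses, AND is evaluated before OR, so the gpa filter only applies to the 'CS' branch

Fix: Group the OR with parentheses (or use IN), then AND the threshold

Corrected query:
SELECT id, major, gpa FROM students WHERE (major = 'Economics' OR major = 'CS') AND gpa > 2.68

Result:
id | major | gpa 
---+-------+-----
3  | CS    | 3.29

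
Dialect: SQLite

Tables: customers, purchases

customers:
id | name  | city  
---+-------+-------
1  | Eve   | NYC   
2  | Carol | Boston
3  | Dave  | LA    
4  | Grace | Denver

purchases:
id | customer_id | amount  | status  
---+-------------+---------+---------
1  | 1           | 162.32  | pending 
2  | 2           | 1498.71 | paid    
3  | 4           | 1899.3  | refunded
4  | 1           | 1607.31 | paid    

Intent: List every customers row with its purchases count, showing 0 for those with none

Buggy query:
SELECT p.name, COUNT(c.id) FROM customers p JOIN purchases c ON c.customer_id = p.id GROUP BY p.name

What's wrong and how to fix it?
Bug: An inner join excludes parents with zero children

Fix: Switch to LEFT JOIN to retain unmatched parent rows

Corrected query:
SELECT p.name, COUNT(c.id) FROM customers p LEFT JOIN purchases c ON c.customer_id = p.id GROUP BY p.name

Result:
name  | COUNT(c.id)
------+------------
Carol | 1          
Dave  | 0          
Eve   | 2          
Grace | 1          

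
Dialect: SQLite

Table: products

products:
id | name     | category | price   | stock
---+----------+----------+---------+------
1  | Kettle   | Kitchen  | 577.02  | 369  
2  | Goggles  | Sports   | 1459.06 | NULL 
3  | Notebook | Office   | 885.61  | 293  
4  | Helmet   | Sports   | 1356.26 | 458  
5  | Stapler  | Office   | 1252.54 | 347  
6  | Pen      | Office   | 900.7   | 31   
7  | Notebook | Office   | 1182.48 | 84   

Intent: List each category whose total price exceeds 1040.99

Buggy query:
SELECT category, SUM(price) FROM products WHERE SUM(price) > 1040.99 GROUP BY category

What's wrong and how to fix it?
Bug: SUM(price) is an aggregate, but WHERE filters rows before aggregation

Fix: Move the aggregate condition to a HAVING clause

Corrected query:
SELECT category, SUM(price) FROM products GROUP BY category HAVING SUM(price) > 1040.99

Result:
category | SUM(price)
---------+-----------
Office   | 4221.33   
Sports   | 2815.32   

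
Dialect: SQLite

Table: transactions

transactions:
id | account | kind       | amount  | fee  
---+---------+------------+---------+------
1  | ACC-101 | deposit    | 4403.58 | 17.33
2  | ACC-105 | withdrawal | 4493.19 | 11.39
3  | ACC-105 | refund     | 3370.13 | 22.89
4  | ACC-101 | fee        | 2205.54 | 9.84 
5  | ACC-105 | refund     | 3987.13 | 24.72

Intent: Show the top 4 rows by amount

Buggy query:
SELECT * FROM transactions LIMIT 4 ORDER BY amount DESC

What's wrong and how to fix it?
Bug: LIMIT must come after ORDER BY

Fix: Sort with ORDER BY, then apply LIMIT

Corrected query:
SELECT * FROM transactions ORDER BY amount DESC LIMIT 4

Result:
id | account | kind       | amount  | fee  
---+---------+------------+---------+------
2  | ACC-105 | withdrawal | 4493.19 | 11.39
1  | ACC-101 | deposit    | 4403.58 | 17.33
5  | ACC-105 | refund     | 3987.13 | 24.72
3  | ACC-105 | refund     | 3370.13 | 22.89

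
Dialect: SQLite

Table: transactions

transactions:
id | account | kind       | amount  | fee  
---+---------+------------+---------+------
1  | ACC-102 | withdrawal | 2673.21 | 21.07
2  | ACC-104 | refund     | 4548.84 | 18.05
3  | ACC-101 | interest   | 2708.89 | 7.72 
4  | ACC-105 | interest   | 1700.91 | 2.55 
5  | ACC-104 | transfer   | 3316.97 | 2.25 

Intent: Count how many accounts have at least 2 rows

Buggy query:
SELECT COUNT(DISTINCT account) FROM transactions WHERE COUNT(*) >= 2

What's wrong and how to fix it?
Bug: COUNT(*) cannot appear in WHERE; the per-group count doesn't exist yet

Fix: Use a subquery that GROUPs and filters with HAVING, then count its rows

Corrected query:
SELECT COUNT(*) FROM (SELECT account FROM transactions GROUP BY account HAVING COUNT(*) >= 2)

Result:
COUNT(*)
--------
1       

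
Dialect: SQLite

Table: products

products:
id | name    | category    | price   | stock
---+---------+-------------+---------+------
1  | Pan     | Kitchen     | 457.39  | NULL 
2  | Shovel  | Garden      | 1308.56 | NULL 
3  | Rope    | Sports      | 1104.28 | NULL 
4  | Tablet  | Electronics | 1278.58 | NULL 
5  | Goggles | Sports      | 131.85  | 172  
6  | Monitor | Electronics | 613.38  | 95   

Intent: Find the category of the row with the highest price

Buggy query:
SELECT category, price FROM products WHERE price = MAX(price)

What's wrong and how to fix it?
Bug: MAX(price) is an aggregate and cannot be used directly in WHERE

Fix: Use a subquery: WHERE price = (SELECT MAX(price) FROM products)

Corrected query:
SELECT category, price FROM products WHERE price = (SELECT MAX(price) FROM products)

Result:
category | price  
---------+--------
Garden   | 1308.56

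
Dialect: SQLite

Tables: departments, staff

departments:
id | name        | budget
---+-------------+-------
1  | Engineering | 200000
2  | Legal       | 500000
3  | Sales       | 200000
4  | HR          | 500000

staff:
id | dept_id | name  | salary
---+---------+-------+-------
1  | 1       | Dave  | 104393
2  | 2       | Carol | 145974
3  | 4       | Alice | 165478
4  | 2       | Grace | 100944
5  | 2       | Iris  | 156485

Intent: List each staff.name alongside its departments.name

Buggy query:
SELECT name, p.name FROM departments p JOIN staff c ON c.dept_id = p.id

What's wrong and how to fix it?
Bug: Both tables have a 'name' column; the unqualified reference is ambiguous

Fix: Prefix ambiguous columns with the table alias

Corrected query:
SELECT c.name, p.name FROM departments p JOIN staff c ON c.dept_id = p.id

Result:
name  | name       
------+------------
Dave  | Engineering
Carol | Legal      
Alice | HR         
Grace | Legal      
Iris  | Legal      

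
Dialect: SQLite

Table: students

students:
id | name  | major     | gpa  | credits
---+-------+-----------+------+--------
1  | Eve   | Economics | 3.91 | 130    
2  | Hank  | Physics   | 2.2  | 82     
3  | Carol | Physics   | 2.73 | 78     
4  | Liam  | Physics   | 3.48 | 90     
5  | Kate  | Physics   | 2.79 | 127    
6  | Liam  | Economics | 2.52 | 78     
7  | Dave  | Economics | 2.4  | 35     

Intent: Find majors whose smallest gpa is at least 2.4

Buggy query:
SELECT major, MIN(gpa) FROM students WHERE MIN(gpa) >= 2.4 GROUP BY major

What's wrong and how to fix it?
Bug: MIN() in WHERE is a misuse of aggregate

Fix: Use HAVING for the per-group MIN condition

Corrected query:
SELECT major, MIN(gpa) FROM students GROUP BY major HAVING MIN(gpa) >= 2.4

Result:
major     | MIN(gpa)
----------+---------
Economics | 2.4     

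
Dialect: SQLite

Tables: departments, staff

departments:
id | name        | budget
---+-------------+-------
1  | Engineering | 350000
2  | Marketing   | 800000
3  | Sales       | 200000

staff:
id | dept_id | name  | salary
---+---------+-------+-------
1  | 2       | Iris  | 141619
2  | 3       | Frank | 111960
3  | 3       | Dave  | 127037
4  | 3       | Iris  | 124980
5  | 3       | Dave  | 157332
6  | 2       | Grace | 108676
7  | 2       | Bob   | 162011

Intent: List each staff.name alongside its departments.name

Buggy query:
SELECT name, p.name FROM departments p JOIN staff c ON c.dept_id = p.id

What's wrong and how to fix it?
Bug: 'name' exists in both joined tables, so the database can't tell which one is meant

Fix: Prefix ambiguous columns with the table alias

Corrected query:
SELECT c.name, p.name FROM departments p JOIN staff c ON c.dept_id = p.id

Result:
name  | name     
------+----------
Iris  | Marketing
Frank | Sales    
Dave  | Sales    
Iris  | Sales    
Dave  | Sales    
Grace | Marketing
Bob   | Marketing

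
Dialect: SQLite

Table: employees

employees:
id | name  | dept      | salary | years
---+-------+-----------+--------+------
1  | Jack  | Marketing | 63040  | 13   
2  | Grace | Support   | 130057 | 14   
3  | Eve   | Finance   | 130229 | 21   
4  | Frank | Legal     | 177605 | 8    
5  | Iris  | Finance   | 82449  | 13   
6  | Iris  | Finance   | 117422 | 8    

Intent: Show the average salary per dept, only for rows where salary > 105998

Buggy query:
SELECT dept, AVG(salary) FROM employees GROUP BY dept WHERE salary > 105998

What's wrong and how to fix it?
Bug: Row-level WHERE must come before GROUP BY in the clause order

Fix: Move the WHERE clause before GROUP BY

Corrected query:
SELECT dept, AVG(salary) FROM employees WHERE salary > 105998 GROUP BY dept

Result:
dept    | AVG(salary)
--------+------------
Finance | 123825.5   
Legal   | 177605     
Support | 130057     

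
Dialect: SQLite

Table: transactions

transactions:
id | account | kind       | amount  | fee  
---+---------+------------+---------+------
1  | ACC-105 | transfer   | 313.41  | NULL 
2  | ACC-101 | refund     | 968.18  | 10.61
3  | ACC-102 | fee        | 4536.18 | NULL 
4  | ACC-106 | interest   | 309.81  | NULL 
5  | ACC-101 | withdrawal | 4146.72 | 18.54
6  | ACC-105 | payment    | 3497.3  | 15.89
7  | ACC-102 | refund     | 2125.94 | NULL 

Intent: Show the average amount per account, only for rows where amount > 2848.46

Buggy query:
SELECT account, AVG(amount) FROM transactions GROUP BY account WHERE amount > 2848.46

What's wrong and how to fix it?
Bug: Row-level WHERE must come before GROUP BY in the clause order

Fix: Move the WHERE clause before GROUP BY

Corrected query:
SELECT account, AVG(amount) FROM transactions WHERE amount > 2848.46 GROUP BY account

Result:
account | AVG(amount)
--------+------------
ACC-101 | 4146.72    
ACC-102 | 4536.18    
ACC-105 | 3497.3     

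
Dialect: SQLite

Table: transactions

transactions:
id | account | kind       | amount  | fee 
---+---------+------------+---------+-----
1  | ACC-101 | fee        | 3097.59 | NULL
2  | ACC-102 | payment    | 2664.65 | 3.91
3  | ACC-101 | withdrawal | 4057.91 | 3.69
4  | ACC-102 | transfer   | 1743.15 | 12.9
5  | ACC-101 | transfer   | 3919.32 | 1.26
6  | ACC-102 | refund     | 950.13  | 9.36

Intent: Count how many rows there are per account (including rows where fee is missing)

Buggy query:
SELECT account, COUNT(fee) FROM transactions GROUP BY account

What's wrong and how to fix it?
Bug: COUNT(column) counts non-NULL values only; rows with NULL fee aren't counted

Fix: Use COUNT(*) to count all rows regardless of NULL

Corrected query:
SELECT account, COUNT(*) FROM transactions GROUP BY account

Result:
account | COUNT(*)
--------+---------
ACC-101 | 3       
ACC-102 | 3       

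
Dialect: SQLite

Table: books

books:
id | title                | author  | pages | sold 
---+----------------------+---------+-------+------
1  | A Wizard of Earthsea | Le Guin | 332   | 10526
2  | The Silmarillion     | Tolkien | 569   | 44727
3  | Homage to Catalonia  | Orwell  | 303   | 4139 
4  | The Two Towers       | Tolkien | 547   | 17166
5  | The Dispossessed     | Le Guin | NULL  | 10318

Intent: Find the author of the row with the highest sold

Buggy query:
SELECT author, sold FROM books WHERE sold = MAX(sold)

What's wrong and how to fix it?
Bug: WHERE is evaluated per row; an aggregate over the whole table isn't defined there

Fix: Wrap MAX in a scalar subquery so WHERE compares against a single value

Corrected query:
SELECT author, sold FROM books WHERE sold = (SELECT MAX(sold) FROM books)

Result:
author  | sold 
--------+------
Tolkien | 44727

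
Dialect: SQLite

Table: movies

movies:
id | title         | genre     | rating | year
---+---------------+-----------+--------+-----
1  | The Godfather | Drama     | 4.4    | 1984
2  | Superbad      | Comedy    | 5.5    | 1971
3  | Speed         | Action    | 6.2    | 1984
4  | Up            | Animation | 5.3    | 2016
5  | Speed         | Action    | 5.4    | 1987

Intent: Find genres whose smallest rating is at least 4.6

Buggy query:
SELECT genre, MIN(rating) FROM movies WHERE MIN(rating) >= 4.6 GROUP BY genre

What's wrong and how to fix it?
Bug: MIN() in WHERE is a misuse of aggregate

Fix: Replace WHERE with HAVING after the GROUP BY

Corrected query:
SELECT genre, MIN(rating) FROM movies GROUP BY genre HAVING MIN(rating) >= 4.6

Result:
genre     | MIN(rating)
----------+------------
Action    | 5.4        
Animation | 5.3        
Comedy    | 5.5        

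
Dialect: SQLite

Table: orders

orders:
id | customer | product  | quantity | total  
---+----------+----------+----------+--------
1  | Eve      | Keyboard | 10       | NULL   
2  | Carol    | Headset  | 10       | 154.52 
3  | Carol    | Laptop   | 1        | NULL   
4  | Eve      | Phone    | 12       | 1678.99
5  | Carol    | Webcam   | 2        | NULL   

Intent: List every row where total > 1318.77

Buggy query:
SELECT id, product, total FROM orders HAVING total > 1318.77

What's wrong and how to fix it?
Bug: This is a non-aggregate query (no GROUP BY, no aggregates), so in SQLite the HAVING clause is invalid here; a row-level condition belongs in WHERE

Fix: Replace HAVING with WHERE since the condition applies to individual rows

Corrected query:
SELECT id, product, total FROM orders WHERE total > 1318.77

Result:
id | product | total  
---+---------+--------
4  | Phone   | 1678.99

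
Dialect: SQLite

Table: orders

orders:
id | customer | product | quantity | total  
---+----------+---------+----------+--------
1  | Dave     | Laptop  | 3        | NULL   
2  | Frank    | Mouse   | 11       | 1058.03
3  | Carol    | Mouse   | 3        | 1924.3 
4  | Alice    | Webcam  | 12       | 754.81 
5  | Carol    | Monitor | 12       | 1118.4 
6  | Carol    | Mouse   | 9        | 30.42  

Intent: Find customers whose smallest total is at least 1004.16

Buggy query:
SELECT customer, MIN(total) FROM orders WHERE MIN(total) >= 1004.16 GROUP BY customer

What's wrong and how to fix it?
Bug: Aggregates like MIN are computed per group after WHERE runs

Fix: Replace WHERE with HAVING after the GROUP BY

Corrected query:
SELECT customer, MIN(total) FROM orders GROUP BY customer HAVING MIN(total) >= 1004.16

Result:
customer | MIN(total)
---------+-----------
Frank    | 1058.03   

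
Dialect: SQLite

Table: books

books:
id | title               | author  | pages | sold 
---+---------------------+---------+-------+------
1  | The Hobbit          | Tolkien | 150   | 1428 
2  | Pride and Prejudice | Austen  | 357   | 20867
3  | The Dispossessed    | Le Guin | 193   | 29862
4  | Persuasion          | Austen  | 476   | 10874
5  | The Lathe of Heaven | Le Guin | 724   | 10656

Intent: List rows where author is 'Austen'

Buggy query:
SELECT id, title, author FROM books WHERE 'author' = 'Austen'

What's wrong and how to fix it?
Bug: 'author' in single quotes is a string literal, not the column; the comparison is literal-vs-literal and never true

Fix: Remove the quotes around the column name (or use double quotes for an identifier)

Corrected query:
SELECT id, title, author FROM books WHERE author = 'Austen'

Result:
id | title               | author
---+---------------------+-------
2  | Pride and Prejudice | Austen
4  | Persuasion          | Austen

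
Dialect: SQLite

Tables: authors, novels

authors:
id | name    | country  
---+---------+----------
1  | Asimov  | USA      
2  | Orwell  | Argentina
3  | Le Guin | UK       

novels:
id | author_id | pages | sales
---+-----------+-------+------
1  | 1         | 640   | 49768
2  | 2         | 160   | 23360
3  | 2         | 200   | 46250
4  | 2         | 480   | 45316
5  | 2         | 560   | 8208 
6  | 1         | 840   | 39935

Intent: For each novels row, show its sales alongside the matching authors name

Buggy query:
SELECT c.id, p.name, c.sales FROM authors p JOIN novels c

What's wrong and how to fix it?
Bug: Missing join condition: each novels row is matched to all authors rows instead of just its own

Fix: Specify the join condition linking the foreign key to the parent id

Corrected query:
SELECT c.id, p.name, c.sales FROM authors p JOIN novels c ON c.author_id = p.id

Result:
id | name   | sales
---+--------+------
1  | Asimov | 49768
2  | Orwell | 23360
3  | Orwell | 46250
4  | Orwell | 45316
5  | Orwell | 8208 
6  | Asimov | 39935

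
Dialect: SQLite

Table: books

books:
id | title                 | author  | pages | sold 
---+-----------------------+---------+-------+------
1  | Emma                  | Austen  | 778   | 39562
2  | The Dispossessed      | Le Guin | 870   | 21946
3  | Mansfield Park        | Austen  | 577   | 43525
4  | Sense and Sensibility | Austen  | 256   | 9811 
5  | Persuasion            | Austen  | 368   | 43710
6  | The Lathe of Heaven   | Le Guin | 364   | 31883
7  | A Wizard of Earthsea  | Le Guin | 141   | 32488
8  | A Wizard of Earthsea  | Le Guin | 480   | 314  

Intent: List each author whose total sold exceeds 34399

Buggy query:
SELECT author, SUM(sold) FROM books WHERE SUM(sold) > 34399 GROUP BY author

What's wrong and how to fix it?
Bug: WHERE runs before GROUP BY, so aggregates aren't available there

Fix: Move the aggregate condition to a HAVING clause

Corrected query:
SELECT author, SUM(sold) FROM books GROUP BY author HAVING SUM(sold) > 34399

Result:
author  | SUM(sold)
--------+----------
Austen  | 136608   
Le Guin | 86631    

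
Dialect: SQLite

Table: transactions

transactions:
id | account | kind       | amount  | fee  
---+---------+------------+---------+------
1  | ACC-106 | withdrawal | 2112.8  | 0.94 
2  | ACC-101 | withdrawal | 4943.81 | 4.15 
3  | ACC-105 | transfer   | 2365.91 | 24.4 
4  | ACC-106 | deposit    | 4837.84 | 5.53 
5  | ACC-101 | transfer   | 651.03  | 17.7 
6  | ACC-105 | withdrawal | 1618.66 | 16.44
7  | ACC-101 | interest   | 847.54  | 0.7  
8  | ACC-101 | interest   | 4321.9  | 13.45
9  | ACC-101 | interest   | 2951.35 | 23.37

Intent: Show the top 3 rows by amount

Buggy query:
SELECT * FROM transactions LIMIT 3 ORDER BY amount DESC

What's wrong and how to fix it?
Bug: LIMIT must come after ORDER BY

Fix: Swap the clauses: ORDER BY first, then LIMIT

Corrected query:
SELECT * FROM transactions ORDER BY amount DESC LIMIT 3

Result:
id | account | kind       | amount  | fee  
---+---------+------------+---------+------
2  | ACC-101 | withdrawal | 4943.81 | 4.15 
4  | ACC-106 | deposit    | 4837.84 | 5.53 
8  | ACC-101 | interest   | 4321.9  | 13.45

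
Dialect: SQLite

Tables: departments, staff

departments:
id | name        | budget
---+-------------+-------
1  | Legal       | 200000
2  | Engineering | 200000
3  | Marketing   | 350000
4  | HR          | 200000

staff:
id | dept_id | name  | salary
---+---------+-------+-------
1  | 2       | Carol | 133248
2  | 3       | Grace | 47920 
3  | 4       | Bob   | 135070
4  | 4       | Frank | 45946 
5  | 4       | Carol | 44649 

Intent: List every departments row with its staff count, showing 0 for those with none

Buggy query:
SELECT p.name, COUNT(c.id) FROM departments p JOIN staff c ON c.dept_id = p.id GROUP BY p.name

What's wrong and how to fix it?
Bug: INNER JOIN drops departments rows that have no matching staff rows

Fix: Switch to LEFT JOIN to retain unmatched parent rows

Corrected query:
SELECT p.name, COUNT(c.id) FROM departments p LEFT JOIN staff c ON c.dept_id = p.id GROUP BY p.name

Result:
name        | COUNT(c.id)
------------+------------
Engineering | 1          
HR          | 3          
Legal       | 0          
Marketing   | 1          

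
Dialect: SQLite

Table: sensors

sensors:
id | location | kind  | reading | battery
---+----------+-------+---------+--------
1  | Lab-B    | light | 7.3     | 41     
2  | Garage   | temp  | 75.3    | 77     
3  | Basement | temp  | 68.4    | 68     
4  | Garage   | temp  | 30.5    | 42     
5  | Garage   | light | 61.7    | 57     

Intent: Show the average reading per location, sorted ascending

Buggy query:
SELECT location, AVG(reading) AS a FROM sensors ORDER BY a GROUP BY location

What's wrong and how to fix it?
Bug: GROUP BY must precede ORDER BY

Fix: Reorder: SELECT … FROM … GROUP BY … ORDER BY …

Corrected query:
SELECT location, AVG(reading) AS a FROM sensors GROUP BY location ORDER BY a

Result:
location | a        
---------+----------
Lab-B    | 7.3      
Garage   | 55.833333
Basement | 68.4     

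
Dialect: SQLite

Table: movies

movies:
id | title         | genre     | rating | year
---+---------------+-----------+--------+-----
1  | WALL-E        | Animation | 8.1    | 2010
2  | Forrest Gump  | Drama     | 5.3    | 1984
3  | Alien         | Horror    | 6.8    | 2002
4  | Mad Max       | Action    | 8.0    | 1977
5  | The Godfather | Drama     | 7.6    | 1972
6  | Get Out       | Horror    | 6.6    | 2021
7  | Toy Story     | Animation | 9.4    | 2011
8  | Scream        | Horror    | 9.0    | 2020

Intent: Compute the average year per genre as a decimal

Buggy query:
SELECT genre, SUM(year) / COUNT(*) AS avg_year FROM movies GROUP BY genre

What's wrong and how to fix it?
Bug: SUM(year) and COUNT(*) are both integers; the division truncates the fractional part

Fix: Multiply by 1.0 (or CAST to REAL) to force floating-point division

Corrected query:
SELECT genre, SUM(year) * 1.0 / COUNT(*) AS avg_year FROM movies GROUP BY genre

Result:
genre     | avg_year   
----------+------------
Action    | 1977       
Animation | 2010.5     
Drama     | 1978       
Horror    | 2014.333333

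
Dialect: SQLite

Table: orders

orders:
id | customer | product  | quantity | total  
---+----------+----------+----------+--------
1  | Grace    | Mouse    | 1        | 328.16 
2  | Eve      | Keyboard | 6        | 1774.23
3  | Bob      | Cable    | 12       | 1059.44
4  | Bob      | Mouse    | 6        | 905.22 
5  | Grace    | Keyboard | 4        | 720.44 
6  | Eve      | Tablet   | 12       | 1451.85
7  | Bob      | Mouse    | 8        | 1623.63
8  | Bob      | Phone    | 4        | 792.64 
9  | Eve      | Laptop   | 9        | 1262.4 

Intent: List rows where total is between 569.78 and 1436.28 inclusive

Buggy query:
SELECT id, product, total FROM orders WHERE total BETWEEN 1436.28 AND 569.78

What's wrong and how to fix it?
Bug: BETWEEN expects the lower bound first; with 1436.28 AND 569.78 the range is empty

Fix: Write BETWEEN 569.78 AND 1436.28

Corrected query:
SELECT id, product, total FROM orders WHERE total BETWEEN 569.78 AND 1436.28

Result:
id | product  | total  
---+----------+--------
3  | Cable    | 1059.44
4  | Mouse    | 905.22 
5  | Keyboard | 720.44 
8  | Phone    | 792.64 
9  | Laptop   | 1262.4 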